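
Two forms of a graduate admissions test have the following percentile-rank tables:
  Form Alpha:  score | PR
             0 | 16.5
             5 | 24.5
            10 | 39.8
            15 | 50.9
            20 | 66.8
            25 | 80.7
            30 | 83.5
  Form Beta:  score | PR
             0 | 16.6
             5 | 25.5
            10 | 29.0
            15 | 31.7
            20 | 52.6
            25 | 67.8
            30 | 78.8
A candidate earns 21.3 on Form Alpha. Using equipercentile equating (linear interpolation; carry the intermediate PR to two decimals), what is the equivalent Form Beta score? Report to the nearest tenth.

26.2

PR of 21.3 on Form Alpha: 66.8 + (21.3 − 20)/(25 − 20) × (80.7 − 66.8) = 70.41
On Form Beta, PR 70.41 falls between score 25 (PR 67.8) and 30 (PR 78.8).
Interpolate: 25 + (70.41 − 67.8)/(78.8 − 67.8) × (30 − 25) = 26.2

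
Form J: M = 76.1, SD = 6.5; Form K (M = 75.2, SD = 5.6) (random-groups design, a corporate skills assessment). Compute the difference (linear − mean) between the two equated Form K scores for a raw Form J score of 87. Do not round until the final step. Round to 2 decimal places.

Mean-equated: 87 + (75.2 − 76.1) = 86.10
Linear-equated: (5.6/6.5)(87 − 76.1) + 75.2 = 84.591
Difference = 84.591 − 86.10 = -1.51

-1.51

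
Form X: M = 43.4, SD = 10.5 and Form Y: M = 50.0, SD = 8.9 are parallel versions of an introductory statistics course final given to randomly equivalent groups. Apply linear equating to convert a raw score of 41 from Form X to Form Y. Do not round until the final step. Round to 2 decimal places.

47.97

Linear equating: y = (SD_Y/SD_X)(x − M_X) + M_Y
y = (8.9/10.5)(41 − 43.4) + 50.0
y = 0.847619 × -2.4 + 50.0 = -2.0343 + 50.0 = 47.97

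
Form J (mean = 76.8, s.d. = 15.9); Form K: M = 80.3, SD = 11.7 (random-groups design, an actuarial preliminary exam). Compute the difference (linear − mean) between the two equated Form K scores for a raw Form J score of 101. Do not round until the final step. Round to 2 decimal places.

-6.39

Mean-equated: 101 + (80.3 − 76.8) = 104.50
Linear-equated: (11.7/15.9)(101 − 76.8) + 80.3 = 98.108
Difference = 98.108 − 104.50 = -6.39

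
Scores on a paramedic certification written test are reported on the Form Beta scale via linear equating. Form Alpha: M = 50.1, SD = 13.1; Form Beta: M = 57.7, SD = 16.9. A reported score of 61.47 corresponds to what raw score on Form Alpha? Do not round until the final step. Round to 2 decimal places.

Invert y = (SD_Y/SD_X)(x − M_X) + M_Y:
x = (SD_X/SD_Y)(y − M_Y) + M_X = (13.1/16.9)(61.47 − 57.7) + 50.1
x = 0.775148 × 3.770 + 50.1 = 53.02

53.02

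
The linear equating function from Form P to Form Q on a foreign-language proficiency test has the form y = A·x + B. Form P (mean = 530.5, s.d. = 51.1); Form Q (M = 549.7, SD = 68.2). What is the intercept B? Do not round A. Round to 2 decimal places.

-158.33

A = SD_Y / SD_X = 68.2 / 51.1 = 1.334638
B = M_Y − A·M_X = 549.7 − 1.334638 × 530.5 = -158.33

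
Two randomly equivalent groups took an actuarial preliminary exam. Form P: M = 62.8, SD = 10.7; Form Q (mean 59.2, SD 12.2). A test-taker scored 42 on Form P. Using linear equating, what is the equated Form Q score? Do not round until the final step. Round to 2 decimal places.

35.48

Linear equating: y = (SD_Y/SD_X)(x − M_X) + M_Y
y = (12.2/10.7)(42 − 62.8) + 59.2
y = 1.140187 × -20.8 + 59.2 = -23.7159 + 59.2 = 35.48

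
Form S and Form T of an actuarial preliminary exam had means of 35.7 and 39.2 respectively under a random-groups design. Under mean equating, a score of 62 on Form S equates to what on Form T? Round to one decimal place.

Mean equating: y = x + (M_Y − M_X) = 62 + (39.2 − 35.7) = 65.5

65.5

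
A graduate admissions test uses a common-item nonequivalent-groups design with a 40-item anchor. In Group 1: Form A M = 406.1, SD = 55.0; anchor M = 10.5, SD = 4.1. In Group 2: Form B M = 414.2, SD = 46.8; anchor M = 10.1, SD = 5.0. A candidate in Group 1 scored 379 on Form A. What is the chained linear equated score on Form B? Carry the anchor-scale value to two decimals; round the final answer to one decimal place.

Form A → anchor (Group 1): v = (4.1/55.0)(379 − 406.1) + 10.5 = 8.48
anchor → Form B (Group 2): y = (46.8/5.0)(8.48 − 10.1) + 414.2 = 399.0

399.0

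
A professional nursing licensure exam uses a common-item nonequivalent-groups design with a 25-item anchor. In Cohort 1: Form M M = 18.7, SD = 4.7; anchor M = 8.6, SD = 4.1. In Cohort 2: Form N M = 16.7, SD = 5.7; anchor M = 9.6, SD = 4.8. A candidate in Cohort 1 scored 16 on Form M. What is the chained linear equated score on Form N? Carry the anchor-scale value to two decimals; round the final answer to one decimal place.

Form M → anchor (Cohort 1): v = (4.1/4.7)(16 − 18.7) + 8.6 = 6.24
anchor → Form N (Cohort 2): y = (5.7/4.8)(6.24 − 9.6) + 16.7 = 12.7

12.7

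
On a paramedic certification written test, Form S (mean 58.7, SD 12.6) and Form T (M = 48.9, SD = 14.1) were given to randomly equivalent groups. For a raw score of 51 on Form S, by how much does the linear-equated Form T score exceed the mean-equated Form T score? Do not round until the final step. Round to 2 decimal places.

Mean-equated: 51 + (48.9 − 58.7) = 41.20
Linear-equated: (14.1/12.6)(51 − 58.7) + 48.9 = 40.283
Difference = 40.283 − 41.20 = -0.92

-0.92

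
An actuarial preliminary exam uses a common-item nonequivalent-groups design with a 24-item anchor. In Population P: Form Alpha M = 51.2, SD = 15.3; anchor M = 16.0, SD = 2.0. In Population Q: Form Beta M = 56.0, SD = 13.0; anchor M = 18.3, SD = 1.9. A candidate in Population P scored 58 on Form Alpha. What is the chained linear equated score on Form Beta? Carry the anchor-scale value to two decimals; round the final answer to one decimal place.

Form Alpha → anchor (Population P): v = (2.0/15.3)(58 − 51.2) + 16.0 = 16.89
anchor → Form Beta (Population Q): y = (13.0/1.9)(16.89 − 18.3) + 56.0 = 46.4

46.4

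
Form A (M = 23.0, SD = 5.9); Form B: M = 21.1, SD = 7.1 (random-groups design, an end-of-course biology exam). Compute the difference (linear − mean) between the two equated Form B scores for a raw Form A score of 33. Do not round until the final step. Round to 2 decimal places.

Mean-equated: 33 + (21.1 − 23.0) = 31.10
Linear-equated: (7.1/5.9)(33 − 23.0) + 21.1 = 33.134
Difference = 33.134 − 31.10 = 2.03

2.03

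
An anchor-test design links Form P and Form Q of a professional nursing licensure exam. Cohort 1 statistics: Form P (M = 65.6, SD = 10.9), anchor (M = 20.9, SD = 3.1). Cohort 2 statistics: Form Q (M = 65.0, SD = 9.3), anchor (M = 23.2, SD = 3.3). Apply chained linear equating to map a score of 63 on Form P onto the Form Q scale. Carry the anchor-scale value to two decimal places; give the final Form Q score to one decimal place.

Form P → anchor (Cohort 1): v = (3.1/10.9)(63 − 65.6) + 20.9 = 20.16
anchor → Form Q (Cohort 2): y = (9.3/3.3)(20.16 − 23.2) + 65.0 = 56.4

56.4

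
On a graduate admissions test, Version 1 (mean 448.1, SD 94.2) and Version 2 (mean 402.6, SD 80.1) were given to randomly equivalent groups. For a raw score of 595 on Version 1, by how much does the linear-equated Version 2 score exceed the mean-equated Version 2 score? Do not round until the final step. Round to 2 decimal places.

Mean-equated: 595 + (402.6 − 448.1) = 549.50
Linear-equated: (80.1/94.2)(595 − 448.1) + 402.6 = 527.512
Difference = 527.512 − 549.50 = -21.99

-21.99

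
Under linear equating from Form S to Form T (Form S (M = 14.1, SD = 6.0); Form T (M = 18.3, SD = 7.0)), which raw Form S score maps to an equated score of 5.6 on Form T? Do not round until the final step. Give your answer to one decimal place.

3.2

Invert y = (SD_Y/SD_X)(x − M_X) + M_Y:
x = (SD_X/SD_Y)(y − M_Y) + M_X = (6.0/7.0)(5.6 − 18.3) + 14.1
x = 0.857143 × -12.700 + 14.1 = 3.2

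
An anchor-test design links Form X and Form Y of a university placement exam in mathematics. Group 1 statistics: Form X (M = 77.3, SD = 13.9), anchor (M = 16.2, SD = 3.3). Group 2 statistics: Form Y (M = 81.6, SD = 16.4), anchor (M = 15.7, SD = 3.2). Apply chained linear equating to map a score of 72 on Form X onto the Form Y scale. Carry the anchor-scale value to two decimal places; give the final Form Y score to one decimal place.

77.7

Form X → anchor (Group 1): v = (3.3/13.9)(72 − 77.3) + 16.2 = 14.94
anchor → Form Y (Group 2): y = (16.4/3.2)(14.94 − 15.7) + 81.6 = 77.7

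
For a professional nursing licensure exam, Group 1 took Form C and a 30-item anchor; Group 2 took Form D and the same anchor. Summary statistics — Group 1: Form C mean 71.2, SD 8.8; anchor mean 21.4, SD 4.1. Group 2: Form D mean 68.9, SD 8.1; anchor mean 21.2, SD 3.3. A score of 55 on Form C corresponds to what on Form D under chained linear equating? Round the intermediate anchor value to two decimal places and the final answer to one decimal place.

Form C → anchor (Group 1): v = (4.1/8.8)(55 − 71.2) + 21.4 = 13.85
anchor → Form D (Group 2): y = (8.1/3.3)(13.85 − 21.2) + 68.9 = 50.9

50.9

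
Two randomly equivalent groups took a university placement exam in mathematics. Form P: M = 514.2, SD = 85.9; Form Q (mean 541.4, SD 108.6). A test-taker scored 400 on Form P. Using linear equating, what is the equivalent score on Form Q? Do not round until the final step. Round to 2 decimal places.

Linear equating: y = (SD_Y/SD_X)(x − M_X) + M_Y
y = (108.6/85.9)(400 − 514.2) + 541.4
y = 1.264261 × -114.2 + 541.4 = -144.3786 + 541.4 = 397.02

397.02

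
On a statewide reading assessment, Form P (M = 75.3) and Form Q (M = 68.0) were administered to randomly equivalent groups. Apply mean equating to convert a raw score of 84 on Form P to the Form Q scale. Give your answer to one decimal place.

Mean equating: y = x + (M_Y − M_X) = 84 + (68.0 − 75.3) = 76.7

76.7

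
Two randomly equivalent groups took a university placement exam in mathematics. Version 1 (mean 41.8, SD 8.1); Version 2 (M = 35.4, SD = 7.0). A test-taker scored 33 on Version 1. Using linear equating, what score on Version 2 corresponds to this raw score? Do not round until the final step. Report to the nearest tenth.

27.8

Linear equating: y = (SD_Y/SD_X)(x − M_X) + M_Y
y = (7.0/8.1)(33 − 41.8) + 35.4
y = 0.864198 × -8.8 + 35.4 = -7.6049 + 35.4 = 27.8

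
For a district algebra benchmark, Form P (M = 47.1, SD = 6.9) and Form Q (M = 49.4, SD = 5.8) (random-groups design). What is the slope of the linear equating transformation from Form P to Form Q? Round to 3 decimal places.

A = SD_Y / SD_X = 5.8 / 6.9 = 0.841

0.841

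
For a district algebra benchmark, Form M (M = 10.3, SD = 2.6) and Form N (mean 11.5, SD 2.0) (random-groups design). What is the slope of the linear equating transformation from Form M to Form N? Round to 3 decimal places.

A = SD_Y / SD_X = 2.0 / 2.6 = 0.769

0.769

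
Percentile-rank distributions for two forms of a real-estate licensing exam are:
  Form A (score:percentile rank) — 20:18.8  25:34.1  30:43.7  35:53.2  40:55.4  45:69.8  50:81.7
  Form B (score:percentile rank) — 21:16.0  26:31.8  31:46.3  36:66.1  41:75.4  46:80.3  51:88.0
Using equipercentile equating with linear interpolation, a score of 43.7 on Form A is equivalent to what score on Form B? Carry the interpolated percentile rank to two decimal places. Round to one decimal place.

PR of 43.7 on Form A: 55.4 + (43.7 − 40)/(45 − 40) × (69.8 − 55.4) = 66.06
On Form B, PR 66.06 falls between score 31 (PR 46.3) and 36 (PR 66.1).
Interpolate: 31 + (66.06 − 46.3)/(66.1 − 46.3) × (36 − 31) = 36.0

36.0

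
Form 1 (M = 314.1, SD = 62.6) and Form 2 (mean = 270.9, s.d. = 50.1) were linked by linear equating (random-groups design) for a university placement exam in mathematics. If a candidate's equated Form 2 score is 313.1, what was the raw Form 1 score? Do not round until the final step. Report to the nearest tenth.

Invert y = (SD_Y/SD_X)(x − M_X) + M_Y:
x = (SD_X/SD_Y)(y − M_Y) + M_X = (62.6/50.1)(313.1 − 270.9) + 314.1
x = 1.249501 × 42.200 + 314.1 = 366.8

366.8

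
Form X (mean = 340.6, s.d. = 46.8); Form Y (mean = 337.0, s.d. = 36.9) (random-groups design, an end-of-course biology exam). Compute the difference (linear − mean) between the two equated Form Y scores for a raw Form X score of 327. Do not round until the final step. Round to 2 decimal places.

2.88

Mean-equated: 327 + (337.0 − 340.6) = 323.40
Linear-equated: (36.9/46.8)(327 − 340.6) + 337.0 = 326.277
Difference = 326.277 − 323.40 = 2.88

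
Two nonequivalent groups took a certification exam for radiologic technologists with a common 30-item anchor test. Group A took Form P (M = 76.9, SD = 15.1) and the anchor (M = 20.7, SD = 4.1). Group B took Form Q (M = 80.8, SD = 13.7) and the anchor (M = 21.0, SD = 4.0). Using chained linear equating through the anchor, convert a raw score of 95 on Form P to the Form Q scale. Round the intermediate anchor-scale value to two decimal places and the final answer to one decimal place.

Form P → anchor (Group A): v = (4.1/15.1)(95 − 76.9) + 20.7 = 25.61
anchor → Form Q (Group B): y = (13.7/4.0)(25.61 − 21.0) + 80.8 = 96.6

96.6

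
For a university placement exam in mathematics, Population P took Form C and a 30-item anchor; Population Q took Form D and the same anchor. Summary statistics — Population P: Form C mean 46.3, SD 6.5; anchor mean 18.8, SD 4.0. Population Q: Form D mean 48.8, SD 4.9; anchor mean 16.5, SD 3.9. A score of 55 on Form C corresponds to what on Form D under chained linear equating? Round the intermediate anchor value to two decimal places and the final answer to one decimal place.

58.4

Form C → anchor (Population P): v = (4.0/6.5)(55 − 46.3) + 18.8 = 24.15
anchor → Form D (Population Q): y = (4.9/3.9)(24.15 − 16.5) + 48.8 = 58.4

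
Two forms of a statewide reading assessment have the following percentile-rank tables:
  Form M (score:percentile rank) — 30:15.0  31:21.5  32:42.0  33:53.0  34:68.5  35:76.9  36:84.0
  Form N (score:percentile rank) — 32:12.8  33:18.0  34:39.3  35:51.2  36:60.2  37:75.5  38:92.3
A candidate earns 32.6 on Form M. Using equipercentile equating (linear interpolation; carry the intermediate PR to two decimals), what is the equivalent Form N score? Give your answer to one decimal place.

PR of 32.6 on Form M: 42.0 + (32.6 − 32)/(33 − 32) × (53.0 − 42.0) = 48.60
On Form N, PR 48.60 falls between score 34 (PR 39.3) and 35 (PR 51.2).
Interpolate: 34 + (48.60 − 39.3)/(51.2 − 39.3) × (35 − 34) = 34.8

34.8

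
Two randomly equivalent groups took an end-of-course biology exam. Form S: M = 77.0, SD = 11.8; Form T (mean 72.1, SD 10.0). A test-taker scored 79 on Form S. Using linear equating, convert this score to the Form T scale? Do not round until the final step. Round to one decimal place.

73.8

Linear equating: y = (SD_Y/SD_X)(x − M_X) + M_Y
y = (10.0/11.8)(79 − 77.0) + 72.1
y = 0.847458 × 2.0 + 72.1 = 1.6949 + 72.1 = 73.8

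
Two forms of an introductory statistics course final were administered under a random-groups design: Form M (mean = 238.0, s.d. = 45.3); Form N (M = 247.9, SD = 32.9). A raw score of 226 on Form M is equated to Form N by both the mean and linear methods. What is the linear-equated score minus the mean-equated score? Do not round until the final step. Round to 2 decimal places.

3.28

Mean-equated: 226 + (247.9 − 238.0) = 235.90
Linear-equated: (32.9/45.3)(226 − 238.0) + 247.9 = 239.185
Difference = 239.185 − 235.90 = 3.28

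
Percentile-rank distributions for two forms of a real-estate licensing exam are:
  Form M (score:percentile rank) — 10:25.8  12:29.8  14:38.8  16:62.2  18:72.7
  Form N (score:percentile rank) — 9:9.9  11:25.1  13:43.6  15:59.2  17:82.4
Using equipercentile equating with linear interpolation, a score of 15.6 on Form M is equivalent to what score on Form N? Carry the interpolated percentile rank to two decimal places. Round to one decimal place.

PR of 15.6 on Form M: 38.8 + (15.6 − 14)/(16 − 14) × (62.2 − 38.8) = 57.52
On Form N, PR 57.52 falls between score 13 (PR 43.6) and 15 (PR 59.2).
Interpolate: 13 + (57.52 − 43.6)/(59.2 − 43.6) × (15 − 13) = 14.8

14.8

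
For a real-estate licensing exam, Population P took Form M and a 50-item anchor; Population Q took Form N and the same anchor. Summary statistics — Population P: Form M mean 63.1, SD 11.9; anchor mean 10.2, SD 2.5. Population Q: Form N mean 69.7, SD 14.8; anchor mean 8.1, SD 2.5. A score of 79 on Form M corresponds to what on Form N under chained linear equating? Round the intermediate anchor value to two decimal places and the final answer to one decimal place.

Form M → anchor (Population P): v = (2.5/11.9)(79 − 63.1) + 10.2 = 13.54
anchor → Form N (Population Q): y = (14.8/2.5)(13.54 − 8.1) + 69.7 = 101.9

101.9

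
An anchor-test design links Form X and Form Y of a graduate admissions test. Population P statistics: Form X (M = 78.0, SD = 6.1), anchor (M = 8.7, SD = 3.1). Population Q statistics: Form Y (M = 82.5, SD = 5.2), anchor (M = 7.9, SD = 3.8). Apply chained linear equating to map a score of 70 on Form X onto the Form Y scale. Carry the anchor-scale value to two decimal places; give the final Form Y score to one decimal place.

78.0

Form X → anchor (Population P): v = (3.1/6.1)(70 − 78.0) + 8.7 = 4.63
anchor → Form Y (Population Q): y = (5.2/3.8)(4.63 − 7.9) + 82.5 = 78.0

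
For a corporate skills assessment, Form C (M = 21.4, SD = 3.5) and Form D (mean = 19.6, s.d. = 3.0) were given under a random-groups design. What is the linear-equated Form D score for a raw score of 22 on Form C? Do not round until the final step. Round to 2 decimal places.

Linear equating: y = (SD_Y/SD_X)(x − M_X) + M_Y
y = (3.0/3.5)(22 − 21.4) + 19.6
y = 0.857143 × 0.6 + 19.6 = 0.5143 + 19.6 = 20.11

20.11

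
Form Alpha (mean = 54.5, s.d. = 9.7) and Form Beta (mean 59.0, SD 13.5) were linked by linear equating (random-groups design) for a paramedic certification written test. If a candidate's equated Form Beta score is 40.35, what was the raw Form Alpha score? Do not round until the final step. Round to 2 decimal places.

Invert y = (SD_Y/SD_X)(x − M_X) + M_Y:
x = (SD_X/SD_Y)(y − M_Y) + M_X = (9.7/13.5)(40.35 − 59.0) + 54.5
x = 0.718519 × -18.650 + 54.5 = 41.10

41.10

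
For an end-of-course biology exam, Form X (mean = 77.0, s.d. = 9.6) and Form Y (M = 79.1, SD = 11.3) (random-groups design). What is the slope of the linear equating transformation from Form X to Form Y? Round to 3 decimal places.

A = SD_Y / SD_X = 11.3 / 9.6 = 1.177

1.177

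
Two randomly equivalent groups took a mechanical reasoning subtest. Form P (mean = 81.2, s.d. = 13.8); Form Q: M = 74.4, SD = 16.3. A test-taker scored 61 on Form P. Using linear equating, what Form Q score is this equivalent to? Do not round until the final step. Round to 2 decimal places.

Linear equating: y = (SD_Y/SD_X)(x − M_X) + M_Y
y = (16.3/13.8)(61 − 81.2) + 74.4
y = 1.181159 × -20.2 + 74.4 = -23.8594 + 74.4 = 50.54

50.54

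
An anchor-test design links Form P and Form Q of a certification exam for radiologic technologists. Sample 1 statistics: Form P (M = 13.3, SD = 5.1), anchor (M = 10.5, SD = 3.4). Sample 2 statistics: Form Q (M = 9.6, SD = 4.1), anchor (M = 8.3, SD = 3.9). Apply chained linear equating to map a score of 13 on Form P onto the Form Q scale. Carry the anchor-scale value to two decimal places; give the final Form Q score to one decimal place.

11.7

Form P → anchor (Sample 1): v = (3.4/5.1)(13 − 13.3) + 10.5 = 10.30
anchor → Form Q (Sample 2): y = (4.1/3.9)(10.30 − 8.3) + 9.6 = 11.7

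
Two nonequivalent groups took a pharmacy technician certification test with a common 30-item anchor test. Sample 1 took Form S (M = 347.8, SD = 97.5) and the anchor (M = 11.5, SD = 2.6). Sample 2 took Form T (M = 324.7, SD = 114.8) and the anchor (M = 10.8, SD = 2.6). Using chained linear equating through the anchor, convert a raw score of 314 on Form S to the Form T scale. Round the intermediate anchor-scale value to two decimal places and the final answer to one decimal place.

315.9

Form S → anchor (Sample 1): v = (2.6/97.5)(314 − 347.8) + 11.5 = 10.60
anchor → Form T (Sample 2): y = (114.8/2.6)(10.60 − 10.8) + 324.7 = 315.9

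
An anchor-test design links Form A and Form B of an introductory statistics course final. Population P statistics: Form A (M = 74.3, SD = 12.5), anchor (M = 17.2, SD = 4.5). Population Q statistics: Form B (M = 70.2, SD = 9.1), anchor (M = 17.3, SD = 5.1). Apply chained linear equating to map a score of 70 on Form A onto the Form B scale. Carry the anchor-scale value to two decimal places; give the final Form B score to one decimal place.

Form A → anchor (Population P): v = (4.5/12.5)(70 − 74.3) + 17.2 = 15.65
anchor → Form B (Population Q): y = (9.1/5.1)(15.65 − 17.3) + 70.2 = 67.3

67.3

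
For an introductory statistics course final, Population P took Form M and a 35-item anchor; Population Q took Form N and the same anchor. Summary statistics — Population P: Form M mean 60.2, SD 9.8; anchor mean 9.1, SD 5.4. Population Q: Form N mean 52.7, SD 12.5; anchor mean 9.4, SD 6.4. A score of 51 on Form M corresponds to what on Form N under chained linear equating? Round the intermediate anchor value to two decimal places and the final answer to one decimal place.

42.2

Form M → anchor (Population P): v = (5.4/9.8)(51 − 60.2) + 9.1 = 4.03
anchor → Form N (Population Q): y = (12.5/6.4)(4.03 − 9.4) + 52.7 = 42.2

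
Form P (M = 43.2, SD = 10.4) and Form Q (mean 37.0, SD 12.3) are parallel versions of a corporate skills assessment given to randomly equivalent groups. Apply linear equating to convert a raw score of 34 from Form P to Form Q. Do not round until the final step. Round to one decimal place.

Linear equating: y = (SD_Y/SD_X)(x − M_X) + M_Y
y = (12.3/10.4)(34 − 43.2) + 37.0
y = 1.182692 × -9.2 + 37.0 = -10.8808 + 37.0 = 26.1

26.1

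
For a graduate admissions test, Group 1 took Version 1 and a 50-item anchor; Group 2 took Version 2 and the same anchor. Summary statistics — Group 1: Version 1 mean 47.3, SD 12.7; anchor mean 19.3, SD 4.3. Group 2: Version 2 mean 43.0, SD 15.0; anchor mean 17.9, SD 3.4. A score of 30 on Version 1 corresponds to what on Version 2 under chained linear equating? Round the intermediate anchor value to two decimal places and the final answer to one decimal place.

Version 1 → anchor (Group 1): v = (4.3/12.7)(30 − 47.3) + 19.3 = 13.44
anchor → Version 2 (Group 2): y = (15.0/3.4)(13.44 − 17.9) + 43.0 = 23.3

23.3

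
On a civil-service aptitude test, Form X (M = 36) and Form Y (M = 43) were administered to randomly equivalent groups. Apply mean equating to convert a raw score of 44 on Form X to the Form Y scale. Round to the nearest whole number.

Mean equating: y = x + (M_Y − M_X) = 44 + (43 − 36) = 51

51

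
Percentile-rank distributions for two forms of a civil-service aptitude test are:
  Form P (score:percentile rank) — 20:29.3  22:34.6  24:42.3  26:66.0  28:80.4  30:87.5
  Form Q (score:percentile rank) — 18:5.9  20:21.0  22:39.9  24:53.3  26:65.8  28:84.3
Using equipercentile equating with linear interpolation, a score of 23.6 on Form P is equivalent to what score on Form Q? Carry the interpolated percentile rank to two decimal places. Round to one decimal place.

PR of 23.6 on Form P: 34.6 + (23.6 − 22)/(24 − 22) × (42.3 − 34.6) = 40.76
On Form Q, PR 40.76 falls between score 22 (PR 39.9) and 24 (PR 53.3).
Interpolate: 22 + (40.76 − 39.9)/(53.3 − 39.9) × (24 − 22) = 22.1

22.1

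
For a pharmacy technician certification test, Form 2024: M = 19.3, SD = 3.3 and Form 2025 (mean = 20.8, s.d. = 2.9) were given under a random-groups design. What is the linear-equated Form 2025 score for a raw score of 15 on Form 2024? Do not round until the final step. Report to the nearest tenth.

Linear equating: y = (SD_Y/SD_X)(x − M_X) + M_Y
y = (2.9/3.3)(15 − 19.3) + 20.8
y = 0.878788 × -4.3 + 20.8 = -3.7788 + 20.8 = 17.0

17.0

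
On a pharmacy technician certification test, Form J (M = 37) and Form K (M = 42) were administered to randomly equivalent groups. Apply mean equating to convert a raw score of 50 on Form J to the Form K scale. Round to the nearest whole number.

Mean equating: y = x + (M_Y − M_X) = 50 + (42 − 37) = 55

55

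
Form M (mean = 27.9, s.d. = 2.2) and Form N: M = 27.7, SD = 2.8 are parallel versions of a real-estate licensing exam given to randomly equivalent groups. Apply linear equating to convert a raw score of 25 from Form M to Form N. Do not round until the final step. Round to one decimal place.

24.0

Linear equating: y = (SD_Y/SD_X)(x − M_X) + M_Y
y = (2.8/2.2)(25 − 27.9) + 27.7
y = 1.272727 × -2.9 + 27.7 = -3.6909 + 27.7 = 24.0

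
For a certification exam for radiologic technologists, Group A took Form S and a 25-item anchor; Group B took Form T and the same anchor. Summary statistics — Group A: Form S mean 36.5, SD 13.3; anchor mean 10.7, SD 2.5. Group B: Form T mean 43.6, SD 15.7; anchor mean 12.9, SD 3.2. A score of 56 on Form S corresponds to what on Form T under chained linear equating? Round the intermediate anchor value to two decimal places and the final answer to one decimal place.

Form S → anchor (Group A): v = (2.5/13.3)(56 − 36.5) + 10.7 = 14.37
anchor → Form T (Group B): y = (15.7/3.2)(14.37 − 12.9) + 43.6 = 50.8

50.8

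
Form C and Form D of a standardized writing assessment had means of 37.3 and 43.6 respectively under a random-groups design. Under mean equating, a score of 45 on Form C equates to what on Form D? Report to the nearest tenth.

Mean equating: y = x + (M_Y − M_X) = 45 + (43.6 − 37.3) = 51.3

51.3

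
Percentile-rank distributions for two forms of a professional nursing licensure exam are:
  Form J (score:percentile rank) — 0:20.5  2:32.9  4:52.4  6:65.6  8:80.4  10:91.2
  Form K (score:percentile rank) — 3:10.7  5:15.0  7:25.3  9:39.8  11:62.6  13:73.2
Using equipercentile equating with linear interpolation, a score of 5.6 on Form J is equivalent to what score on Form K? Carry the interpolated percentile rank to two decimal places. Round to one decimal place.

11.1

PR of 5.6 on Form J: 52.4 + (5.6 − 4)/(6 − 4) × (65.6 − 52.4) = 62.96
On Form K, PR 62.96 falls between score 11 (PR 62.6) and 13 (PR 73.2).
Interpolate: 11 + (62.96 − 62.6)/(73.2 − 62.6) × (13 − 11) = 11.1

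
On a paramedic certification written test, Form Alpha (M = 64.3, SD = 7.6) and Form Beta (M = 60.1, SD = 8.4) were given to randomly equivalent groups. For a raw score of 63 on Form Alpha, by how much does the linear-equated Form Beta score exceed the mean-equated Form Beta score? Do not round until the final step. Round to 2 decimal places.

Mean-equated: 63 + (60.1 − 64.3) = 58.80
Linear-equated: (8.4/7.6)(63 − 64.3) + 60.1 = 58.663
Difference = 58.663 − 58.80 = -0.14

-0.14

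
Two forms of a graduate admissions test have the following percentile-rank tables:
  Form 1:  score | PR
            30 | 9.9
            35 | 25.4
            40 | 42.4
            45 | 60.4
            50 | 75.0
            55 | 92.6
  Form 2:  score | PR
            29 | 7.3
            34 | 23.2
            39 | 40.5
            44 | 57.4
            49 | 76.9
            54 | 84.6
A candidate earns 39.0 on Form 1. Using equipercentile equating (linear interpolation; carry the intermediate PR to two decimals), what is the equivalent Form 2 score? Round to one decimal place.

38.6

PR of 39.0 on Form 1: 25.4 + (39.0 − 35)/(40 − 35) × (42.4 − 25.4) = 39.00
On Form 2, PR 39.00 falls between score 34 (PR 23.2) and 39 (PR 40.5).
Interpolate: 34 + (39.00 − 23.2)/(40.5 − 23.2) × (39 − 34) = 38.6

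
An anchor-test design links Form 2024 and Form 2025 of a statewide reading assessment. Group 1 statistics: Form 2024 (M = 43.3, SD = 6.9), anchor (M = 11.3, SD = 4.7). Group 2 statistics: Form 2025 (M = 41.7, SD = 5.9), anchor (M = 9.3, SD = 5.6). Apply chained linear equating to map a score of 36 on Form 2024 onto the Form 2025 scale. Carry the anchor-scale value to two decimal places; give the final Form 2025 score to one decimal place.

38.6

Form 2024 → anchor (Group 1): v = (4.7/6.9)(36 − 43.3) + 11.3 = 6.33
anchor → Form 2025 (Group 2): y = (5.9/5.6)(6.33 − 9.3) + 41.7 = 38.6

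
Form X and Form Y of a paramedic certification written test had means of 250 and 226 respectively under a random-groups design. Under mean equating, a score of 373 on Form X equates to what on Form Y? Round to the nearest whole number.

Mean equating: y = x + (M_Y − M_X) = 373 + (226 − 250) = 349

349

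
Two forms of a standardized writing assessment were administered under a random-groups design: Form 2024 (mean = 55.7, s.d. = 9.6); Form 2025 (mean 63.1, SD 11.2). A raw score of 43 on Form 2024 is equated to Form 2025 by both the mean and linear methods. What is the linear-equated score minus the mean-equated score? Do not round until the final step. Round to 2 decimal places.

-2.12

Mean-equated: 43 + (63.1 − 55.7) = 50.40
Linear-equated: (11.2/9.6)(43 − 55.7) + 63.1 = 48.283
Difference = 48.283 − 50.40 = -2.12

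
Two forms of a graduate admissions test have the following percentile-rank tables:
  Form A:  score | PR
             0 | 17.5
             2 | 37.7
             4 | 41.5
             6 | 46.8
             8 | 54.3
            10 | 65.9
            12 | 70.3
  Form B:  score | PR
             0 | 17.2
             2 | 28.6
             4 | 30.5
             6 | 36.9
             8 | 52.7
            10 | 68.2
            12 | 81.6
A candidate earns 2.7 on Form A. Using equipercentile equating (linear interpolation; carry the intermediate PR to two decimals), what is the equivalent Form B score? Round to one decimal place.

PR of 2.7 on Form A: 37.7 + (2.7 − 2)/(4 − 2) × (41.5 − 37.7) = 39.03
On Form B, PR 39.03 falls between score 6 (PR 36.9) and 8 (PR 52.7).
Interpolate: 6 + (39.03 − 36.9)/(52.7 − 36.9) × (8 − 6) = 6.3

6.3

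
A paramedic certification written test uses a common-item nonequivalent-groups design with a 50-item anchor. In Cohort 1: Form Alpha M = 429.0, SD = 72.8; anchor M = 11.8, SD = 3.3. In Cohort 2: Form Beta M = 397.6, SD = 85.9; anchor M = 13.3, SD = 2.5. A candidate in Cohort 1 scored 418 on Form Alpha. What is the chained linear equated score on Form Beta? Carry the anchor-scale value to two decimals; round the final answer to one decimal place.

328.9

Form Alpha → anchor (Cohort 1): v = (3.3/72.8)(418 − 429.0) + 11.8 = 11.30
anchor → Form Beta (Cohort 2): y = (85.9/2.5)(11.30 − 13.3) + 397.6 = 328.9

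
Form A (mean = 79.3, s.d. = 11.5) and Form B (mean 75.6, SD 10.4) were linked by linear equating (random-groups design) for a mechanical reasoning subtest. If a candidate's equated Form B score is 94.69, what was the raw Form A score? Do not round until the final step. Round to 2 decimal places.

100.41

Invert y = (SD_Y/SD_X)(x − M_X) + M_Y:
x = (SD_X/SD_Y)(y − M_Y) + M_X = (11.5/10.4)(94.69 − 75.6) + 79.3
x = 1.105769 × 19.090 + 79.3 = 100.41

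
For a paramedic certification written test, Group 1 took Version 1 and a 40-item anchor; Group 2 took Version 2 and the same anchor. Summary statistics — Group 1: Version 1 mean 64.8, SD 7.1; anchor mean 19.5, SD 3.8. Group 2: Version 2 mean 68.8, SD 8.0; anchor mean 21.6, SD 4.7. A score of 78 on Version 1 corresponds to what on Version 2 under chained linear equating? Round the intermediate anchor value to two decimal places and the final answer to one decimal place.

77.2

Version 1 → anchor (Group 1): v = (3.8/7.1)(78 − 64.8) + 19.5 = 26.56
anchor → Version 2 (Group 2): y = (8.0/4.7)(26.56 − 21.6) + 68.8 = 77.2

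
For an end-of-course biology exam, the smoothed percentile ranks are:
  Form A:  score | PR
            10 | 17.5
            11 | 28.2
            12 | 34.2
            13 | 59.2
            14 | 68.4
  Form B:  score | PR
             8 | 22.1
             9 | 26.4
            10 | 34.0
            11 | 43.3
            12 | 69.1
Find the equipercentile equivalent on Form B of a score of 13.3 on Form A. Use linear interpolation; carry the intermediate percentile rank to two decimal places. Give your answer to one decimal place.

PR of 13.3 on Form A: 59.2 + (13.3 − 13)/(14 − 13) × (68.4 − 59.2) = 61.96
On Form B, PR 61.96 falls between score 11 (PR 43.3) and 12 (PR 69.1).
Interpolate: 11 + (61.96 − 43.3)/(69.1 − 43.3) × (12 − 11) = 11.7

11.7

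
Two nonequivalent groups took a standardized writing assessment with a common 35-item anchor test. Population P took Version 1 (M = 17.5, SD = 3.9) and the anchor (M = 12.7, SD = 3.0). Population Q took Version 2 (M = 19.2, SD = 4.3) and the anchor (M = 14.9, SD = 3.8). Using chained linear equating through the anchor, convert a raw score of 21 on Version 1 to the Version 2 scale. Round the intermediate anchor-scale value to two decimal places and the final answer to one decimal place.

Version 1 → anchor (Population P): v = (3.0/3.9)(21 − 17.5) + 12.7 = 15.39
anchor → Version 2 (Population Q): y = (4.3/3.8)(15.39 − 14.9) + 19.2 = 19.8

19.8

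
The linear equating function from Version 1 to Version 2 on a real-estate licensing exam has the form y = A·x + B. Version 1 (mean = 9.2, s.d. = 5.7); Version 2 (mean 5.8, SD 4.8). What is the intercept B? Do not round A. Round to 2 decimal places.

A = SD_Y / SD_X = 4.8 / 5.7 = 0.842105
B = M_Y − A·M_X = 5.8 − 0.842105 × 9.2 = -1.95

-1.95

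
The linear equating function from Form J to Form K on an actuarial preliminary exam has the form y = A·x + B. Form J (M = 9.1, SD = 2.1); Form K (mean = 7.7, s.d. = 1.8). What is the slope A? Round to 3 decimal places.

0.857

A = SD_Y / SD_X = 1.8 / 2.1 = 0.857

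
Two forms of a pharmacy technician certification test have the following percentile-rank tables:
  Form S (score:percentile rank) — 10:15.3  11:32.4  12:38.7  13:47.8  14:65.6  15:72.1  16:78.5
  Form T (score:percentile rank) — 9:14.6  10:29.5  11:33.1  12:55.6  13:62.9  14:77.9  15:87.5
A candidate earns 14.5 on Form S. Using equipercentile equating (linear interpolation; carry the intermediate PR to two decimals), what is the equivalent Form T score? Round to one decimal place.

PR of 14.5 on Form S: 65.6 + (14.5 − 14)/(15 − 14) × (72.1 − 65.6) = 68.85
On Form T, PR 68.85 falls between score 13 (PR 62.9) and 14 (PR 77.9).
Interpolate: 13 + (68.85 − 62.9)/(77.9 − 62.9) × (14 − 13) = 13.4

13.4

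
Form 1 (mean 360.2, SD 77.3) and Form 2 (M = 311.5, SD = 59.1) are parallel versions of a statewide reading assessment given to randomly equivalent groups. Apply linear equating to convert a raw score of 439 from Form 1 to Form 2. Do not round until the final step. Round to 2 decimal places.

Linear equating: y = (SD_Y/SD_X)(x − M_X) + M_Y
y = (59.1/77.3)(439 − 360.2) + 311.5
y = 0.764554 × 78.8 + 311.5 = 60.2468 + 311.5 = 371.75

371.75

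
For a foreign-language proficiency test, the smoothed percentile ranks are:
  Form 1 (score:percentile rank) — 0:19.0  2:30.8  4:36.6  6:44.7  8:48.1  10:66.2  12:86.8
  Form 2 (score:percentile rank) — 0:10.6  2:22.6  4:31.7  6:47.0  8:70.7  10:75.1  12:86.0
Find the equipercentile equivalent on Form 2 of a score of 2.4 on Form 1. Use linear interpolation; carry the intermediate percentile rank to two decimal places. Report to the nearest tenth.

PR of 2.4 on Form 1: 30.8 + (2.4 − 2)/(4 − 2) × (36.6 − 30.8) = 31.96
On Form 2, PR 31.96 falls between score 4 (PR 31.7) and 6 (PR 47.0).
Interpolate: 4 + (31.96 − 31.7)/(47.0 − 31.7) × (6 − 4) = 4.0

4.0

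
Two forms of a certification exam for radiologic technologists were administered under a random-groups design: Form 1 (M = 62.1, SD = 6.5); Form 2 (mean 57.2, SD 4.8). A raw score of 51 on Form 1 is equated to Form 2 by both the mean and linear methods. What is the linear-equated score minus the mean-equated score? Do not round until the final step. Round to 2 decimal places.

Mean-equated: 51 + (57.2 − 62.1) = 46.10
Linear-equated: (4.8/6.5)(51 − 62.1) + 57.2 = 49.003
Difference = 49.003 − 46.10 = 2.90

2.90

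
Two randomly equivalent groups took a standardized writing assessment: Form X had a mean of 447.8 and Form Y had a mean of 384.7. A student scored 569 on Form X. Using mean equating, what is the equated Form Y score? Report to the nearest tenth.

505.9

Mean equating: y = x + (M_Y − M_X) = 569 + (384.7 − 447.8) = 505.9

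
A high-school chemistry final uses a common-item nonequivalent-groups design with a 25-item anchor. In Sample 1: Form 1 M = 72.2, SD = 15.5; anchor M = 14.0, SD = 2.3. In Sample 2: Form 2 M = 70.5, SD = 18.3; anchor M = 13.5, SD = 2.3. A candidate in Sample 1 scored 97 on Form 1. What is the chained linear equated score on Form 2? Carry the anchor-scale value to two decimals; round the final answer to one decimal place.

Form 1 → anchor (Sample 1): v = (2.3/15.5)(97 − 72.2) + 14.0 = 17.68
anchor → Form 2 (Sample 2): y = (18.3/2.3)(17.68 − 13.5) + 70.5 = 103.8

103.8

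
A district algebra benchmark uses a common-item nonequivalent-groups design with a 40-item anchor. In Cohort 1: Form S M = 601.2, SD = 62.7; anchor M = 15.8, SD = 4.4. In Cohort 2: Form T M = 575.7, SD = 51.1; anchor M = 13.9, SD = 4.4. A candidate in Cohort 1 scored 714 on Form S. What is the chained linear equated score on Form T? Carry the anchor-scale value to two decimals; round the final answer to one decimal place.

689.7

Form S → anchor (Cohort 1): v = (4.4/62.7)(714 − 601.2) + 15.8 = 23.72
anchor → Form T (Cohort 2): y = (51.1/4.4)(23.72 − 13.9) + 575.7 = 689.7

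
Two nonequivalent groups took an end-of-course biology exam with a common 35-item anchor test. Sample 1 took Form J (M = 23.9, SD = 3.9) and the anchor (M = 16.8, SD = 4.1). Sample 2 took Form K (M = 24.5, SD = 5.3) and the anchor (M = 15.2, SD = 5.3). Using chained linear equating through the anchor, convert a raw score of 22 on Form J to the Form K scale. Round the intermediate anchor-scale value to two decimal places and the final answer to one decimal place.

24.1

Form J → anchor (Sample 1): v = (4.1/3.9)(22 − 23.9) + 16.8 = 14.80
anchor → Form K (Sample 2): y = (5.3/5.3)(14.80 − 15.2) + 24.5 = 24.1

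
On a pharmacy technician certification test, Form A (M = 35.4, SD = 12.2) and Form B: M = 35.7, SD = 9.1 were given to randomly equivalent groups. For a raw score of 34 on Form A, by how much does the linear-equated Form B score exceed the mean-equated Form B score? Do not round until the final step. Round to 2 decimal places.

Mean-equated: 34 + (35.7 − 35.4) = 34.30
Linear-equated: (9.1/12.2)(34 − 35.4) + 35.7 = 34.656
Difference = 34.656 − 34.30 = 0.36

0.36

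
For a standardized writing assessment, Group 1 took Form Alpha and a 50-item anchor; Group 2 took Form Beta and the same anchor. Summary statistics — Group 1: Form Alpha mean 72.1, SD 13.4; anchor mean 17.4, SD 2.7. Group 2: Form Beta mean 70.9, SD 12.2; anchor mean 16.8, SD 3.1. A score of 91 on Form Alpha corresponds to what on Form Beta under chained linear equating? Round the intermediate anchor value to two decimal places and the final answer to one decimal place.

Form Alpha → anchor (Group 1): v = (2.7/13.4)(91 − 72.1) + 17.4 = 21.21
anchor → Form Beta (Group 2): y = (12.2/3.1)(21.21 − 16.8) + 70.9 = 88.3

88.3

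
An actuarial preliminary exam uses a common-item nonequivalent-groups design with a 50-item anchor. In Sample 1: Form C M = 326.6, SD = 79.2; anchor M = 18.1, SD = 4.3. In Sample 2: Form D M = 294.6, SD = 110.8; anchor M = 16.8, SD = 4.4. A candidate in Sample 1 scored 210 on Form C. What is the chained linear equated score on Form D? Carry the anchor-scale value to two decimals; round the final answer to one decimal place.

Form C → anchor (Sample 1): v = (4.3/79.2)(210 − 326.6) + 18.1 = 11.77
anchor → Form D (Sample 2): y = (110.8/4.4)(11.77 − 16.8) + 294.6 = 167.9

167.9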